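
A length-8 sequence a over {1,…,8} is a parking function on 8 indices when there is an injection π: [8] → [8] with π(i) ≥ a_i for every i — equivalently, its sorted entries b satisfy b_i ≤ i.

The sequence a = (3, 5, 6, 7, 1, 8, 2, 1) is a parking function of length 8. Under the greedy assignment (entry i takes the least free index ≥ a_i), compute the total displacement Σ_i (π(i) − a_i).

3

Σπ = 36 ({1..8} each once); Σa = 3+5+6+7+1+8+2+1 = 33; disp = 36−33 = 3.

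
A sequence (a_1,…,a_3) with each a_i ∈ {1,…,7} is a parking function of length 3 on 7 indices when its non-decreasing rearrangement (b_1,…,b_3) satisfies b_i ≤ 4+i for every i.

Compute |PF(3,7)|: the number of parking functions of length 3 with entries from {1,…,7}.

320

|PF| = 5·8^2 = 5×64 = 320 (Pollak)
Example (6,7,3) → sorted (3,6,7): b_i ≤ 4+i ∀i, a PF.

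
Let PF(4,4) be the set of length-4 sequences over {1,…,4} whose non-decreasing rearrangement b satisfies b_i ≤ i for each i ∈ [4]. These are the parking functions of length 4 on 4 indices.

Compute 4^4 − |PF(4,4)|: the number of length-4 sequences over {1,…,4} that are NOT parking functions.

131

|PF| = (4−4+1)·(4+1)^(4−1) = 1×125 = 125 (Pollak)
One tuple (3,4,2,4) → sorted (2,3,4,4): b_1=2>1, not a PF.
4^4 − 125 = 256 − 125 = 131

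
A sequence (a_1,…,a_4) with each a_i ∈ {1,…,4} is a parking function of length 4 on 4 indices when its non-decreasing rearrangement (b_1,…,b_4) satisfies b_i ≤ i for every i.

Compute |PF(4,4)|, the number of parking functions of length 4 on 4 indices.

Count = (5−4)·5^(4−1) = 1 · 125 = 125
Example (4,1,3,2) → sorted (1,2,3,4): b_i ≤ i ∀i, a PF.

125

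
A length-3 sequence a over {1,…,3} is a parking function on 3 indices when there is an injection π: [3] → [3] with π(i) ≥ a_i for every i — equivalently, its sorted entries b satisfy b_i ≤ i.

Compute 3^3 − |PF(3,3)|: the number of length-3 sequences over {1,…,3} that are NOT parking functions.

11

#PF = (3+1−3)·(3+1)^{3−1} = 1·16 = 16 (Konheim–Weiss)
E.g. (3,2,3) → sorted (2,3,3): b_1=2>1, not a PF.
So 27 − 16 = 11 fail.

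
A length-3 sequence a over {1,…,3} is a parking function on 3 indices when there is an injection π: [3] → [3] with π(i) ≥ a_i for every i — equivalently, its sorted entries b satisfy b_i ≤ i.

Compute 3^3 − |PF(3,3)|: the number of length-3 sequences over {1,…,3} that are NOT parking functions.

|PF(3,3)| = (3+1−3)·(3+1)^{3−1} = 1×16 = 16 (Konheim–Weiss)
Example (2,2,2) → sorted (2,2,2): b_1=2>1, not a PF.
Total 27; non-PF = 27−16 = 11

11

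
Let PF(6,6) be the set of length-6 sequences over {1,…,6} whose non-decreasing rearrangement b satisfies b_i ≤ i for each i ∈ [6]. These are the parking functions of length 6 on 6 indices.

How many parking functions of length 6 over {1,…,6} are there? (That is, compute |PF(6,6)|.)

Count = 1·7^5 = 1×16807 = 16807 (Pollak)
One tuple (2,2,1,2,6,2) → sorted (1,2,2,2,2,6): b_i ≤ i ∀i, a PF.

16807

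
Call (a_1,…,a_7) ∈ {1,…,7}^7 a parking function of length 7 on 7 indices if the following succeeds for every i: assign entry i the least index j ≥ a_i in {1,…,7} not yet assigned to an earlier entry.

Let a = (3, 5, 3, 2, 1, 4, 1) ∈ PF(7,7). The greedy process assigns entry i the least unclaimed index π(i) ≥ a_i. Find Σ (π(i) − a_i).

9

Σπ = 28 ({1..7} each once); Σa = 3+5+3+2+1+4+1 = 19; disp = 28−19 = 9.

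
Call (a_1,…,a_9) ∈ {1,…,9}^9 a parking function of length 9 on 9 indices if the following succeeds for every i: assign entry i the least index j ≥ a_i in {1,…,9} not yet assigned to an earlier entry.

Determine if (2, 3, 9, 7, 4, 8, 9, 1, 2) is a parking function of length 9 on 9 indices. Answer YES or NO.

NO

Rearranged: b = (1, 2, 2, 3, 4, 7, 8, 9, 9).
  b_1=1 ≤ 1
  b_2=2 ≤ 2
  b_3=2 ≤ 3
  b_4=3 ≤ 4
  b_5=4 ≤ 5
  b_6=7 > 6
  fails at i=6 ⇒ NO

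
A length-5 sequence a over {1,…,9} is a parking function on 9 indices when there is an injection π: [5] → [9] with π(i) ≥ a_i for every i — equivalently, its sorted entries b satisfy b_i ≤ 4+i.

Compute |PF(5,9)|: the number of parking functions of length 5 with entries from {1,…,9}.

|PF| = (10−5)·10^(5−1) = 5×10000 = 50000
One tuple (3,3,5,2,9) → sorted (2,3,3,5,9): b_i ≤ 4+i ∀i, a PF.

50000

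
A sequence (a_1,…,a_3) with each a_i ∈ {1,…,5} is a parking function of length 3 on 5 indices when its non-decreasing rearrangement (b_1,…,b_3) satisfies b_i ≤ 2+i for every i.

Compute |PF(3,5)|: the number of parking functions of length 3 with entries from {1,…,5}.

108

|PF| = (6−3)·6^(3−1) = 3 · 36 = 108 (Pollak)
Check (2,2,2) → sorted (2,2,2): b_i ≤ 2+i ∀i, a PF.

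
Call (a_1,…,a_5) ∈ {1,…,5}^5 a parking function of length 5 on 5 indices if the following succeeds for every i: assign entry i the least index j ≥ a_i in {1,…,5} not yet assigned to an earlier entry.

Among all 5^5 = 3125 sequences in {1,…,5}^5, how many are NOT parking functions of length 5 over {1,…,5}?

|PF| = 1·6^4 = 1·1296 = 1296 (Pollak)
E.g. (4,3,4,2,5) → sorted (2,3,4,4,5): b_1=2>1, not a PF.
Total 3125; non-PF = 3125−1296 = 1829

1829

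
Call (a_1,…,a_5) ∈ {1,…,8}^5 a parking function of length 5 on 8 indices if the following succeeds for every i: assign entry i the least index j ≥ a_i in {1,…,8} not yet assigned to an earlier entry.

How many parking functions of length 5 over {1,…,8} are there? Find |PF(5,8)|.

Count = (8+1−5)·(8+1)^{5−1} = 4·6561 = 26244 (Pollak)
Example (3,4,4,6,4) → sorted (3,4,4,4,6): b_i ≤ 3+i ∀i, a PF.

26244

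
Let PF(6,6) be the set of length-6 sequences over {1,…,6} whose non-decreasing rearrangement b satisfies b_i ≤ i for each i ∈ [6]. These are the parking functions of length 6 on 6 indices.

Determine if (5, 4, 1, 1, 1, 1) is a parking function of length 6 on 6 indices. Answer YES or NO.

Order a: b = (1, 1, 1, 1, 4, 5).
  b_1=1 ≤ 1
  b_2=1 ≤ 2
  b_3=1 ≤ 3
  b_4=1 ≤ 4
  b_5=4 ≤ 5
  b_6=5 ≤ 6
All bounds hold ⇒ YES

YES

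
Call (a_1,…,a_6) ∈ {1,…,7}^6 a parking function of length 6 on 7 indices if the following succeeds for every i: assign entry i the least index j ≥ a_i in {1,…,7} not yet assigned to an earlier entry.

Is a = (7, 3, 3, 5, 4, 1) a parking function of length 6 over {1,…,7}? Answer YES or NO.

YES

Sorted: b = (1, 3, 3, 4, 5, 7).
  b_1=1 ≤ 2
  b_2=3 ≤ 3
  b_3=3 ≤ 4
  b_4=4 ≤ 5
  b_5=5 ≤ 6
  b_6=7 ≤ 7
All bounds hold ⇒ YES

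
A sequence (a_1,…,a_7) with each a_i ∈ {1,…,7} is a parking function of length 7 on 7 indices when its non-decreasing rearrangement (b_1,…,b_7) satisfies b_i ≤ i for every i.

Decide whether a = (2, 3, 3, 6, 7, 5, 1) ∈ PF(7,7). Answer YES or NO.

YES

Rearranged: b = (1, 2, 3, 3, 5, 6, 7).
  b_1=1 ≤ 1
  b_2=2 ≤ 2
  b_3=3 ≤ 3
  b_4=3 ≤ 4
  b_5=5 ≤ 5
  b_6=6 ≤ 6
  b_7=7 ≤ 7
All bounds hold ⇒ YES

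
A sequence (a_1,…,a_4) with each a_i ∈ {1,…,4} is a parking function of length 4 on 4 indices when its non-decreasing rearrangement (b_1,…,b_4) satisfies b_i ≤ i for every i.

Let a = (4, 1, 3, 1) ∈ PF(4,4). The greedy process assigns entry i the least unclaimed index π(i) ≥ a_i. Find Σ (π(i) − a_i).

1

Σπ = 10 ({1..4} each once); Σa = 4+1+3+1 = 9; disp = 10−9 = 1.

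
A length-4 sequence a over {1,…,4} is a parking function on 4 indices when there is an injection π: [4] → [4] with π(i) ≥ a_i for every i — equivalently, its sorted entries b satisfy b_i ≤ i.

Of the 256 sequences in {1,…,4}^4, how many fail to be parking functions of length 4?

Count = 1·5^3 = 1 · 125 = 125
Example (4,3,3,2) → sorted (2,3,3,4): b_1=2>1, not a PF.
Total 256; non-PF = 256−125 = 131

131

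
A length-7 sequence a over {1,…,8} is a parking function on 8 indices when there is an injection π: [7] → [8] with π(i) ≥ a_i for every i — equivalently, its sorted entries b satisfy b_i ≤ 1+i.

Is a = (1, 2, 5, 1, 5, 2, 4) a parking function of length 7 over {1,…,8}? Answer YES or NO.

YES

Order a: b = (1, 1, 2, 2, 4, 5, 5).
  b_1=1 ≤ 2
  b_2=1 ≤ 3
  b_3=2 ≤ 4
  b_4=2 ≤ 5
  b_5=4 ≤ 6
  b_6=5 ≤ 7
  b_7=5 ≤ 8
All bounds hold ⇒ YES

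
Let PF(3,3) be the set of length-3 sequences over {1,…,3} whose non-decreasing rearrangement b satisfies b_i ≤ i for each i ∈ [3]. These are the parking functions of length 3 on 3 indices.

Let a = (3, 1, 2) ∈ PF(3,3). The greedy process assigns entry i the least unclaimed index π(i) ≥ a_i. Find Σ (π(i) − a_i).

Σπ = 6 ({1..3} each once); Σa = 3+1+2 = 6; disp = 6−6 = 0.

0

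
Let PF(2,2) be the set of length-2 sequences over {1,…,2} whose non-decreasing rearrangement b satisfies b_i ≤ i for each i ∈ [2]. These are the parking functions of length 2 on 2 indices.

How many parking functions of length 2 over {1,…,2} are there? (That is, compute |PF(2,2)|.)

3

|PF| = (2−2+1)·(2+1)^(2−1) = 1·3 = 3 [KW]
One tuple (1,2) → sorted (1,2): b_i ≤ i ∀i, a PF.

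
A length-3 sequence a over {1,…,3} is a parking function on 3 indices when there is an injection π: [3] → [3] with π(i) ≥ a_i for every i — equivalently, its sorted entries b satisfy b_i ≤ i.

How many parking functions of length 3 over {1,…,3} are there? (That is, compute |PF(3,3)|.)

|PF(3,3)| = (3+1−3)·(3+1)^{3−1} = 1 · 16 = 16 (Konheim–Weiss)
One tuple (2,1,1) → sorted (1,1,2): b_i ≤ i ∀i, a PF.

16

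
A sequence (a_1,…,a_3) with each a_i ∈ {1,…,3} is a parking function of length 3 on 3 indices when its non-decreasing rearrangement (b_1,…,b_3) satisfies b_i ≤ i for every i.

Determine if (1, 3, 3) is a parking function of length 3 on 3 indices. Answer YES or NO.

NO

Order a: b = (1, 3, 3).
  b_1=1 ≤ 1
  b_2=3 > 2
  fails at i=2 ⇒ NO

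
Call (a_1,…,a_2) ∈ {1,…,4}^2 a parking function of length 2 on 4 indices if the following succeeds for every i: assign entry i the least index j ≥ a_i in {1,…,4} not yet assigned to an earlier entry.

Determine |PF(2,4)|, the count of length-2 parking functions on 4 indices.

|PF(2,4)| = 3·5^1 = 3 · 5 = 15
Example (1,3) → sorted (1,3): b_i ≤ 2+i ∀i, a PF.

15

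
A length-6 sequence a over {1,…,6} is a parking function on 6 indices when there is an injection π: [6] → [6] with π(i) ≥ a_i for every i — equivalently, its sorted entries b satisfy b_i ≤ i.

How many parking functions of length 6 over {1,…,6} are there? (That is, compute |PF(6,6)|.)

|PF| = (6+1−6)·(6+1)^{6−1} = 1×16807 = 16807 (Konheim–Weiss)
One tuple (3,5,2,4,1,1) → sorted (1,1,2,3,4,5): b_i ≤ i ∀i, a PF.

16807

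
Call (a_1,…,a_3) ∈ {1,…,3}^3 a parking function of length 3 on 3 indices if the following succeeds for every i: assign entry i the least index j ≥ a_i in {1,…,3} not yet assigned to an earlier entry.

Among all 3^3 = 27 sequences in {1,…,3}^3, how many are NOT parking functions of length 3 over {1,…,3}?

11

|PF(3,3)| = (4−3)·4^(3−1) = 1×16 = 16
One tuple (3,3,2) → sorted (2,3,3): b_1=2>1, not a PF.
So 27 − 16 = 11 fail.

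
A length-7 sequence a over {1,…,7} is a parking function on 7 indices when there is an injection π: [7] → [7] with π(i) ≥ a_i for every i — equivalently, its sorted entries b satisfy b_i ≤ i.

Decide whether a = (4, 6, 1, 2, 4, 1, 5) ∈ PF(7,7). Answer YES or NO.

YES

Sorted: b = (1, 1, 2, 4, 4, 5, 6).
  b_1=1 ≤ 1
  b_2=1 ≤ 2
  b_3=2 ≤ 3
  b_4=4 ≤ 4
  b_5=4 ≤ 5
  b_6=5 ≤ 6
  b_7=6 ≤ 7
All bounds hold ⇒ YES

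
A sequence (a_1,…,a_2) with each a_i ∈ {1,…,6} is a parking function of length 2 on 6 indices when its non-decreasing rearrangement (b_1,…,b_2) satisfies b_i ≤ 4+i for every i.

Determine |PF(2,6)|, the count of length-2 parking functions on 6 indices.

35

|PF(2,6)| = (6−2+1)·(6+1)^(2−1) = 5×7 = 35 (Pollak)
E.g. (5,1) → sorted (1,5): b_i ≤ 4+i ∀i, a PF.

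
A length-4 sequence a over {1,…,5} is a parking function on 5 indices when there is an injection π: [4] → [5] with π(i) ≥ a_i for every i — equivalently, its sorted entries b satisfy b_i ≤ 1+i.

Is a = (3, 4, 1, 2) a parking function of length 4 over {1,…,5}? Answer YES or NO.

Rearranged: b = (1, 2, 3, 4).
  b_1=1 ≤ 2
  b_2=2 ≤ 3
  b_3=3 ≤ 4
  b_4=4 ≤ 5
All bounds hold ⇒ YES

YES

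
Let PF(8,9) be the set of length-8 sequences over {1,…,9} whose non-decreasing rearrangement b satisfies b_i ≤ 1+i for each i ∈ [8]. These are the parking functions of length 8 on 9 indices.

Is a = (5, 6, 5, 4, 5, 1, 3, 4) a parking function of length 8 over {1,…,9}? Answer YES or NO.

YES

Rearranged: b = (1, 3, 4, 4, 5, 5, 5, 6).
  b_1=1 ≤ 2
  b_2=3 ≤ 3
  b_3=4 ≤ 4
  b_4=4 ≤ 5
  b_5=5 ≤ 6
  b_6=5 ≤ 7
  b_7=5 ≤ 8
  b_8=6 ≤ 9
All bounds hold ⇒ YES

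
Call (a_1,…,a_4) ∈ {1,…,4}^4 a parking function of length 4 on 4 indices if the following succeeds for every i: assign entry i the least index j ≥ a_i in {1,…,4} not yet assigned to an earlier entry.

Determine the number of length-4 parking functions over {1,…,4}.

125

|PF(4,4)| = (4+1−4)·(4+1)^{4−1} = 1 · 125 = 125 [KW]
Example (1,1,1,2) → sorted (1,1,1,2): b_i ≤ i ∀i, a PF.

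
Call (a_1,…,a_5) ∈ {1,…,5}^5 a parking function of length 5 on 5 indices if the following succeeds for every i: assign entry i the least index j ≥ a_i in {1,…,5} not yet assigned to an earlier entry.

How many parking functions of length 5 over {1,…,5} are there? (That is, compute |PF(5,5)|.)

1296

|PF(5,5)| = (6−5)·6^(5−1) = 1·1296 = 1296 [KW]
E.g. (3,1,1,5,3) → sorted (1,1,3,3,5): b_i ≤ i ∀i, a PF.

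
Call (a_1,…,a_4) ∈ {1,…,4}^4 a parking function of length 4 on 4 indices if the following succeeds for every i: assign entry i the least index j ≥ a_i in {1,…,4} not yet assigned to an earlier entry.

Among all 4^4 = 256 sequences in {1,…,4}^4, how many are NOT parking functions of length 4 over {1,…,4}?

131

#PF = (5−4)·5^(4−1) = 1×125 = 125 [KW]
One tuple (2,2,3,4) → sorted (2,2,3,4): b_1=2>1, not a PF.
So 256 − 125 = 131 fail.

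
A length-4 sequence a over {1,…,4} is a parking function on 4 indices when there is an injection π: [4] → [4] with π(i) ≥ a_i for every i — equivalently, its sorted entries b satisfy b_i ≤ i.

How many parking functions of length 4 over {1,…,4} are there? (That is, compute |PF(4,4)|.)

#PF = (4−4+1)·(4+1)^(4−1) = 1×125 = 125
Example (2,1,2,2) → sorted (1,2,2,2): b_i ≤ i ∀i, a PF.

125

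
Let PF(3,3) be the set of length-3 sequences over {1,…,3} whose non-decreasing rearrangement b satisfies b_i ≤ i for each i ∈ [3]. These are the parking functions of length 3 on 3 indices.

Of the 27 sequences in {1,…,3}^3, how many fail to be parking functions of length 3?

11

Count = (4−3)·4^(3−1) = 1 · 16 = 16 [KW]
E.g. (3,2,3) → sorted (2,3,3): b_1=2>1, not a PF.
So 27 − 16 = 11 fail.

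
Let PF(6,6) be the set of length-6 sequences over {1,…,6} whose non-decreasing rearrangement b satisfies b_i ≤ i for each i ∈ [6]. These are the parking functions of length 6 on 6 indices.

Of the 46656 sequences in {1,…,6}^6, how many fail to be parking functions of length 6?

29849

|PF(6,6)| = 1·7^5 = 1×16807 = 16807 (Pollak)
E.g. (5,4,3,4,3,4) → sorted (3,3,4,4,4,5): b_1=3>1, not a PF.
Total 46656; non-PF = 46656−16807 = 29849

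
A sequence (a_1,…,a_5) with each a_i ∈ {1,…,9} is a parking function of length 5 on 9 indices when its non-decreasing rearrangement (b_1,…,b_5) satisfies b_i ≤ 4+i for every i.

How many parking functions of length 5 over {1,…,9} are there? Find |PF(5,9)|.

|PF(5,9)| = (9−5+1)·(9+1)^(5−1) = 5·10000 = 50000 (Konheim–Weiss)
One tuple (6,6,1,5,1) → sorted (1,1,5,6,6): b_i ≤ 4+i ∀i, a PF.

50000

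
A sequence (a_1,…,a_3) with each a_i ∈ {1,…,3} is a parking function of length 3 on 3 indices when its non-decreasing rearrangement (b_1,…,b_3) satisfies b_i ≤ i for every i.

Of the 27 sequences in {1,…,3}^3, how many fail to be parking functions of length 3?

11

Count = (3+1−3)·(3+1)^{3−1} = 1·16 = 16
One tuple (3,3,2) → sorted (2,3,3): b_1=2>1, not a PF.
3^3 − 16 = 27 − 16 = 11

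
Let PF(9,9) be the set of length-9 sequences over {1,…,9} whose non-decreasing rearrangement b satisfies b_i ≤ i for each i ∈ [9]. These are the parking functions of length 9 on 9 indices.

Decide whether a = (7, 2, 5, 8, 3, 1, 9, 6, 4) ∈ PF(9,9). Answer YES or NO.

Order a: b = (1, 2, 3, 4, 5, 6, 7, 8, 9).
  b_1=1 ≤ 1
  b_2=2 ≤ 2
  b_3=3 ≤ 3
  b_4=4 ≤ 4
  b_5=5 ≤ 5
  b_6=6 ≤ 6
  b_7=7 ≤ 7
  b_8=8 ≤ 8
  b_9=9 ≤ 9
All bounds hold ⇒ YES

YES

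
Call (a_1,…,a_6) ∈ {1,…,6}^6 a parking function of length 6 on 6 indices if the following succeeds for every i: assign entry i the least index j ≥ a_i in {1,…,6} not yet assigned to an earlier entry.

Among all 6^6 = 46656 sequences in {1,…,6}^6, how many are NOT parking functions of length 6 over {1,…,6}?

29849

Count = (7−6)·7^(6−1) = 1·16807 = 16807 [KW]
Example (2,6,4,6,6,4) → sorted (2,4,4,6,6,6): b_1=2>1, not a PF.
So 46656 − 16807 = 29849 fail.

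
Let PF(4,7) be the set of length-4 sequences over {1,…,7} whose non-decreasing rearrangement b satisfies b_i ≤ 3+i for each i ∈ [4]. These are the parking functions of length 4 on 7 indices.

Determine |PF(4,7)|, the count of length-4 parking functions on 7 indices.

|PF(4,7)| = (8−4)·8^(4−1) = 4·512 = 2048 [KW]
One tuple (2,6,4,2) → sorted (2,2,4,6): b_i ≤ 3+i ∀i, a PF.

2048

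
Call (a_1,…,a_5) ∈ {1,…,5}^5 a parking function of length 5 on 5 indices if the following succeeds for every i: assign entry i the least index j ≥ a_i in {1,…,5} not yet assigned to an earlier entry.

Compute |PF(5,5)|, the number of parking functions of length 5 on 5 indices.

1296

Count = 1·6^4 = 1 · 1296 = 1296 [KW]
Example (1,2,4,3,1) → sorted (1,1,2,3,4): b_i ≤ i ∀i, a PF.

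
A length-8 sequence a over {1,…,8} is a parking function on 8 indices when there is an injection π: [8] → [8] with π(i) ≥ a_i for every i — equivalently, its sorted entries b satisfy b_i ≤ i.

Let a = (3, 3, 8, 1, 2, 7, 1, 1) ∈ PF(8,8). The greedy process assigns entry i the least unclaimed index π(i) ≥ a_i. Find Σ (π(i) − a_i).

Σπ(i) = 1+…+8 = 36; Σa = 3+3+8+1+2+7+1+1 = 26; disp = 36−26 = 10.

10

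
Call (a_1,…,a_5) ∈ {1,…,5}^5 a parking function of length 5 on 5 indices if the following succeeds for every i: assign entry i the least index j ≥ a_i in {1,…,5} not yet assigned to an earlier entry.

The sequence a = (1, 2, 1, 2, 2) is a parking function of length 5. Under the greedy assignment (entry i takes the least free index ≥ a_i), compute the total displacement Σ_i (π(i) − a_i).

7

Σπ = 5·6/2 = 15 (π permutes [5]); Σa = 1+2+1+2+2 = 8; disp = 15−8 = 7.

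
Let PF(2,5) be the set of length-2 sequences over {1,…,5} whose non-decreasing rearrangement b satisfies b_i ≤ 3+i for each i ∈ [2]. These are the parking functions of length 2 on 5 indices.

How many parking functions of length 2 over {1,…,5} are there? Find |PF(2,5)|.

24

#PF = (6−2)·6^(2−1) = 4×6 = 24 (Pollak)
E.g. (2,5) → sorted (2,5): b_i ≤ 3+i ∀i, a PF.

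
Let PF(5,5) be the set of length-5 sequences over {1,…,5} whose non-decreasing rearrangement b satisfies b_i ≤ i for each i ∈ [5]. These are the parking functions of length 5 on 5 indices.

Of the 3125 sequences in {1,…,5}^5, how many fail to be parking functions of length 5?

|PF(5,5)| = (6−5)·6^(5−1) = 1×1296 = 1296 (Pollak)
One tuple (4,5,4,3,5) → sorted (3,4,4,5,5): b_1=3>1, not a PF.
5^5 − 1296 = 3125 − 1296 = 1829

1829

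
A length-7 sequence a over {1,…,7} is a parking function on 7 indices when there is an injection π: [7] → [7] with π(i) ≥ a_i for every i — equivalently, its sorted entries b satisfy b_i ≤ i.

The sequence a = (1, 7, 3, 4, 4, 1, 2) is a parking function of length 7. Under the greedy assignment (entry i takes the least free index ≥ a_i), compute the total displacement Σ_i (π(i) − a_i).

Σπ = 7·8/2 = 28 (π permutes [7]); Σa = 1+7+3+4+4+1+2 = 22; disp = 28−22 = 6.

6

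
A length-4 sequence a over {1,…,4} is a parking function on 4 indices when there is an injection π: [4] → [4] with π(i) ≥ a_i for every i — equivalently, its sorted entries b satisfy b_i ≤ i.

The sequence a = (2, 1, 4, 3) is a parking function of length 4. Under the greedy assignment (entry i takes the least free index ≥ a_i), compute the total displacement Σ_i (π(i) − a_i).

Σπ = 10 ({1..4} each once); Σa = 2+1+4+3 = 10; disp = 10−10 = 0.

0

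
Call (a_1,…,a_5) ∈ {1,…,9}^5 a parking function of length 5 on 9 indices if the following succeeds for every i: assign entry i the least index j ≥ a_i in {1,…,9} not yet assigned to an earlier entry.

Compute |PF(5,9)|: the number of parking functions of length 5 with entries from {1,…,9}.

|PF(5,9)| = 5·10^4 = 5 · 10000 = 50000 (Pollak)
E.g. (7,8,4,4,6) → sorted (4,4,6,7,8): b_i ≤ 4+i ∀i, a PF.

50000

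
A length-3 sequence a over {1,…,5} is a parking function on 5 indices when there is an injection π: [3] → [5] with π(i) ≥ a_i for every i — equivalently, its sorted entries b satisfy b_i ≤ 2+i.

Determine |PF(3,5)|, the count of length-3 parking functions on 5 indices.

108

|PF(3,5)| = (5+1−3)·(5+1)^{3−1} = 3·36 = 108
One tuple (2,2,1) → sorted (1,2,2): b_i ≤ 2+i ∀i, a PF.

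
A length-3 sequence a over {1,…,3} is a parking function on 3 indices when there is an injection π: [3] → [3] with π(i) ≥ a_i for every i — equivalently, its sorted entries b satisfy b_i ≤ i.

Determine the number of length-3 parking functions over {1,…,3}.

16

Count = 1·4^2 = 1·16 = 16 (Konheim–Weiss)
E.g. (2,3,1) → sorted (1,2,3): b_i ≤ i ∀i, a PF.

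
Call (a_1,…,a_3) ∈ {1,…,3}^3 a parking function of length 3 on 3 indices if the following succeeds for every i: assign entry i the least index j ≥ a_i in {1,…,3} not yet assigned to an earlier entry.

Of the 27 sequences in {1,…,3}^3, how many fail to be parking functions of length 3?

#PF = 1·4^2 = 1 · 16 = 16 [KW]
Check (3,3,3) → sorted (3,3,3): b_1=3>1, not a PF.
So 27 − 16 = 11 fail.

11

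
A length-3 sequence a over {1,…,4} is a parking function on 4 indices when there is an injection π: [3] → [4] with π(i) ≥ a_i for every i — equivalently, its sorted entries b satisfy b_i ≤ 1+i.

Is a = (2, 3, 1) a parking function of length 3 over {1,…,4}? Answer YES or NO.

Sorted: b = (1, 2, 3).
  b_1=1 ≤ 2
  b_2=2 ≤ 3
  b_3=3 ≤ 4
All bounds hold ⇒ YES

YES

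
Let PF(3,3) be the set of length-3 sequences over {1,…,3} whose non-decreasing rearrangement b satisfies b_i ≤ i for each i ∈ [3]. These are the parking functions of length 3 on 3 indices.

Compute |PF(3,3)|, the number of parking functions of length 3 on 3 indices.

16

#PF = 1·4^2 = 1 · 16 = 16 (Pollak)
Check (2,1,2) → sorted (1,2,2): b_i ≤ i ∀i, a PF.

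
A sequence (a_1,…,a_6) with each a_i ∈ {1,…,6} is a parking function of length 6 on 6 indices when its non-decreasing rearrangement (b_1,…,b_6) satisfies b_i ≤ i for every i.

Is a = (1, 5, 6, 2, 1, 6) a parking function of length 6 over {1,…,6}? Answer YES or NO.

Order a: b = (1, 1, 2, 5, 6, 6).
  b_1=1 ≤ 1
  b_2=1 ≤ 2
  b_3=2 ≤ 3
  b_4=5 > 4
  fails at i=4 ⇒ NO

NO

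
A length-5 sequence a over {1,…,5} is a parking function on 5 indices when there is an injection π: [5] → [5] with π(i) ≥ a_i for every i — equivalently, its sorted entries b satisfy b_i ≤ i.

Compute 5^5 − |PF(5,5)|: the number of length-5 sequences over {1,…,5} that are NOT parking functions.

1829

Count = (6−5)·6^(5−1) = 1·1296 = 1296 [KW]
One tuple (1,5,3,5,5) → sorted (1,3,5,5,5): b_2=3>2, not a PF.
So 3125 − 1296 = 1829 fail.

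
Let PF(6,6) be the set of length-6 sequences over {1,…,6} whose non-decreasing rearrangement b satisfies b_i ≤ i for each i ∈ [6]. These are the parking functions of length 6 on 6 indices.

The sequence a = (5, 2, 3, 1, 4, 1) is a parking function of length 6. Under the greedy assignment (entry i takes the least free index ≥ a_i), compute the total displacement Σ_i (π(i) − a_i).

5

Σπ = 21 ({1..6} each once); Σa = 5+2+3+1+4+1 = 16; disp = 21−16 = 5.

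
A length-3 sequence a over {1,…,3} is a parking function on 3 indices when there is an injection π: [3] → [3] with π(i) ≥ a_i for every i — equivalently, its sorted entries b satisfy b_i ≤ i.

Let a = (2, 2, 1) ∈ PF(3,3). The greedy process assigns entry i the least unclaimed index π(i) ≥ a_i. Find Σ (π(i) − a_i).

Σπ(i) = 1+…+3 = 6; Σa = 2+2+1 = 5; disp = 6−5 = 1.

1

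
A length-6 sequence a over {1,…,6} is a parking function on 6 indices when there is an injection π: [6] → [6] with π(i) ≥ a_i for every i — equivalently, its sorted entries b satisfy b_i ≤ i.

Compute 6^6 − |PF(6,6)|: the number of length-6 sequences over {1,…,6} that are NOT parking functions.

Count = 1·7^5 = 1 · 16807 = 16807 [KW]
Check (6,6,1,4,3,4) → sorted (1,3,4,4,6,6): b_2=3>2, not a PF.
Total 46656; non-PF = 46656−16807 = 29849

29849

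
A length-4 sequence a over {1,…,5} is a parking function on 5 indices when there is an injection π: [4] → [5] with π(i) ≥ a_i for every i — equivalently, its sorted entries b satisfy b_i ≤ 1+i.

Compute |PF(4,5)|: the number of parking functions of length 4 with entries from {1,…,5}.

432

|PF| = (5+1−4)·(5+1)^{4−1} = 2·216 = 432 (Konheim–Weiss)
Check (1,4,1,1) → sorted (1,1,1,4): b_i ≤ 1+i ∀i, a PF.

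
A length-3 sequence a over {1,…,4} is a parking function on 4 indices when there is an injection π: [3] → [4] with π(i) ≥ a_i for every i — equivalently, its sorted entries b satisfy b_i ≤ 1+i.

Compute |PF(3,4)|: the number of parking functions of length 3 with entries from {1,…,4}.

|PF(3,4)| = (4+1−3)·(4+1)^{3−1} = 2×25 = 50 (Pollak)
E.g. (3,1,3) → sorted (1,3,3): b_i ≤ 1+i ∀i, a PF.

50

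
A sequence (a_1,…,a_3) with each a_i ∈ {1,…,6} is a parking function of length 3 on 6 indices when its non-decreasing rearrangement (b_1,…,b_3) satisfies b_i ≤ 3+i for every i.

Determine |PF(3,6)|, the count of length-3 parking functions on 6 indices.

#PF = 4·7^2 = 4 · 49 = 196 (Konheim–Weiss)
Check (4,2,2) → sorted (2,2,4): b_i ≤ 3+i ∀i, a PF.

196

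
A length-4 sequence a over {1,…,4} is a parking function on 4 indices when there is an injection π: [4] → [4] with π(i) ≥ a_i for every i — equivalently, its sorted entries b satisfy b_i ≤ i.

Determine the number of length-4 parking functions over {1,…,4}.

#PF = (5−4)·5^(4−1) = 1 · 125 = 125 (Pollak)
One tuple (2,1,2,4) → sorted (1,2,2,4): b_i ≤ i ∀i, a PF.

125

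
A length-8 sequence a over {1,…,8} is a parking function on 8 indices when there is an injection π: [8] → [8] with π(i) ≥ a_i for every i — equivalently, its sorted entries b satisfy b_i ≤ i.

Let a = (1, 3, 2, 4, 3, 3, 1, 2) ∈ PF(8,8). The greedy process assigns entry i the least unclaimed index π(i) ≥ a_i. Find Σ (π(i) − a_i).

17

Σπ(i) = 1+…+8 = 36; Σa = 1+3+2+4+3+3+1+2 = 19; disp = 36−19 = 17.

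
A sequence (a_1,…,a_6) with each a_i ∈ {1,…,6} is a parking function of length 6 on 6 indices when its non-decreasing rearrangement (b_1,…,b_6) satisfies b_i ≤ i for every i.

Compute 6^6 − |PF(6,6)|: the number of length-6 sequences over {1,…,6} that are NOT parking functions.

|PF(6,6)| = (6−6+1)·(6+1)^(6−1) = 1·16807 = 16807 (Pollak)
E.g. (6,5,6,5,4,5) → sorted (4,5,5,5,6,6): b_1=4>1, not a PF.
6^6 − 16807 = 46656 − 16807 = 29849

29849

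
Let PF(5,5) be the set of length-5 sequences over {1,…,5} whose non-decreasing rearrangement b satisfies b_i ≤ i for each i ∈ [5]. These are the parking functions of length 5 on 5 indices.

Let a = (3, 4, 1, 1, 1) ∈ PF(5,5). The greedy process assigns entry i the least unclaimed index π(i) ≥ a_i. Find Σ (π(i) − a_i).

Σπ = 5·6/2 = 15 (π permutes [5]); Σa = 3+4+1+1+1 = 10; disp = 15−10 = 5.

5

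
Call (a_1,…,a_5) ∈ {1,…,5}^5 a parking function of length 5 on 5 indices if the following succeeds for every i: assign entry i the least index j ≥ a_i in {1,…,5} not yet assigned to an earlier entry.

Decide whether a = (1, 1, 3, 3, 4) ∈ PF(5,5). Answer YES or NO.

Order a: b = (1, 1, 3, 3, 4).
  b_1=1 ≤ 1
  b_2=1 ≤ 2
  b_3=3 ≤ 3
  b_4=3 ≤ 4
  b_5=4 ≤ 5
All bounds hold ⇒ YES

YES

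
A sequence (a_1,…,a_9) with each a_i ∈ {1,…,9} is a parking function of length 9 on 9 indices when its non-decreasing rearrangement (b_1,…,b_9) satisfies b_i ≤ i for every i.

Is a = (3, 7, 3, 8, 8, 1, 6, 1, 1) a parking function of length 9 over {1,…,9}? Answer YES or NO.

Order a: b = (1, 1, 1, 3, 3, 6, 7, 8, 8).
  b_1=1 ≤ 1
  b_2=1 ≤ 2
  b_3=1 ≤ 3
  b_4=3 ≤ 4
  b_5=3 ≤ 5
  b_6=6 ≤ 6
  b_7=7 ≤ 7
  b_8=8 ≤ 8
  b_9=8 ≤ 9
All bounds hold ⇒ YES

YES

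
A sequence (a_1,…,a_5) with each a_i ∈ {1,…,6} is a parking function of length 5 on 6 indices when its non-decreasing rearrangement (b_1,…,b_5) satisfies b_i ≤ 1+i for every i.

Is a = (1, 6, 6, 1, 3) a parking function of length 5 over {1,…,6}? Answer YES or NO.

Sorted: b = (1, 1, 3, 6, 6).
  b_1=1 ≤ 2
  b_2=1 ≤ 3
  b_3=3 ≤ 4
  b_4=6 > 5
  fails at i=4 ⇒ NO

NO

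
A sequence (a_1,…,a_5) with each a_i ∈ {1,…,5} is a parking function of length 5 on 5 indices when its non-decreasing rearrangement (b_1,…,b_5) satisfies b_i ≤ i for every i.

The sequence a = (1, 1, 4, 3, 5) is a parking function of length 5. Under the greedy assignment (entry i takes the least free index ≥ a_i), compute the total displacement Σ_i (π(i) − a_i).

1

Σπ = 15 ({1..5} each once); Σa = 1+1+4+3+5 = 14; disp = 15−14 = 1.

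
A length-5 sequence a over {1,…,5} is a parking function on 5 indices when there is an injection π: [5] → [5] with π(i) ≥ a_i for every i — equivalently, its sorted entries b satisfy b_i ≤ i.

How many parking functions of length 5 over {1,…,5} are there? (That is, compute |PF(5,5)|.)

Count = (6−5)·6^(5−1) = 1×1296 = 1296 (Pollak)
E.g. (2,1,2,1,3) → sorted (1,1,2,2,3): b_i ≤ i ∀i, a PF.

1296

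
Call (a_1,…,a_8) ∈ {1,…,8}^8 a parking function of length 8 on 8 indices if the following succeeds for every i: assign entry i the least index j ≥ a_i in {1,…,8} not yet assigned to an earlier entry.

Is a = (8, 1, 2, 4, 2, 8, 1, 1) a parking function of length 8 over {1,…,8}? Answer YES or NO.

Rearranged: b = (1, 1, 1, 2, 2, 4, 8, 8).
  b_1=1 ≤ 1
  b_2=1 ≤ 2
  b_3=1 ≤ 3
  b_4=2 ≤ 4
  b_5=2 ≤ 5
  b_6=4 ≤ 6
  b_7=8 > 7
  fails at i=7 ⇒ NO

NO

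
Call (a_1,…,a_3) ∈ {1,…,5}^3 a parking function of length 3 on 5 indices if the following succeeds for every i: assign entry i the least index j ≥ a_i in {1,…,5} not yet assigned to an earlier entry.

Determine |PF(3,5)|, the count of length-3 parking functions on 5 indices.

|PF| = (5−3+1)·(5+1)^(3−1) = 3·36 = 108 [KW]
E.g. (2,2,3) → sorted (2,2,3): b_i ≤ 2+i ∀i, a PF.

108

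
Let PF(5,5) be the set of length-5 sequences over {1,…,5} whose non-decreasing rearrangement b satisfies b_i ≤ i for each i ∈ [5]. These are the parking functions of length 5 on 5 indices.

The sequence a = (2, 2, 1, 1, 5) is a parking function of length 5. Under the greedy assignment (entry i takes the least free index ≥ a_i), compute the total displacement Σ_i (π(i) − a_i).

Σπ(i) = 1+…+5 = 15; Σa = 2+2+1+1+5 = 11; disp = 15−11 = 4.

4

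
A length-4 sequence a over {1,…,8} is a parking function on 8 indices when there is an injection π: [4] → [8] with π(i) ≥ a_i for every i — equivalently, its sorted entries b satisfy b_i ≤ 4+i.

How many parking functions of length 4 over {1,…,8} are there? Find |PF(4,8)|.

3645

|PF(4,8)| = (8−4+1)·(8+1)^(4−1) = 5 · 729 = 3645 [KW]
E.g. (8,1,1,3) → sorted (1,1,3,8): b_i ≤ 4+i ∀i, a PF.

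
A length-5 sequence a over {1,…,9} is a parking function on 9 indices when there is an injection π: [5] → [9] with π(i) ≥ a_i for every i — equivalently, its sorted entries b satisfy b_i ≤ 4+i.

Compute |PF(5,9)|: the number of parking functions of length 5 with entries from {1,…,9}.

#PF = 5·10^4 = 5·10000 = 50000
E.g. (4,8,2,6,7) → sorted (2,4,6,7,8): b_i ≤ 4+i ∀i, a PF.

50000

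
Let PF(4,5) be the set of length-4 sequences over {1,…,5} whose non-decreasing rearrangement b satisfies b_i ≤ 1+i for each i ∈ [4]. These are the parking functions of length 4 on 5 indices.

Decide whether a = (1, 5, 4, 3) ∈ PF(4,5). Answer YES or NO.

Sorted: b = (1, 3, 4, 5).
  b_1=1 ≤ 2
  b_2=3 ≤ 3
  b_3=4 ≤ 4
  b_4=5 ≤ 5
All bounds hold ⇒ YES

YES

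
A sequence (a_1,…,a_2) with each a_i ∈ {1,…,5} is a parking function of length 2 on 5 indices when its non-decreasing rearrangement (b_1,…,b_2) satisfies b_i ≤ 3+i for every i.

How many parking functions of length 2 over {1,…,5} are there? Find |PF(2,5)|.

24

|PF| = (5−2+1)·(5+1)^(2−1) = 4 · 6 = 24 (Pollak)
Example (4,1) → sorted (1,4): b_i ≤ 3+i ∀i, a PF.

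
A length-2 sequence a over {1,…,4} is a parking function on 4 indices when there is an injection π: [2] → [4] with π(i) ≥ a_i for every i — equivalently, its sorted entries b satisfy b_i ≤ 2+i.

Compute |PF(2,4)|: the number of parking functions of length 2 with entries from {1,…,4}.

|PF(2,4)| = (4−2+1)·(4+1)^(2−1) = 3·5 = 15
Example (2,2) → sorted (2,2): b_i ≤ 2+i ∀i, a PF.

15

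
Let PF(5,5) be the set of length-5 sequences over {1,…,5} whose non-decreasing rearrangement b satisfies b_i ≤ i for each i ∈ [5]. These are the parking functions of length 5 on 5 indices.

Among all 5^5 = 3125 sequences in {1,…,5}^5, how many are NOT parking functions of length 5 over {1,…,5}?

1829

|PF(5,5)| = (6−5)·6^(5−1) = 1·1296 = 1296 (Pollak)
E.g. (5,3,4,4,5) → sorted (3,4,4,5,5): b_1=3>1, not a PF.
Total 3125; non-PF = 3125−1296 = 1829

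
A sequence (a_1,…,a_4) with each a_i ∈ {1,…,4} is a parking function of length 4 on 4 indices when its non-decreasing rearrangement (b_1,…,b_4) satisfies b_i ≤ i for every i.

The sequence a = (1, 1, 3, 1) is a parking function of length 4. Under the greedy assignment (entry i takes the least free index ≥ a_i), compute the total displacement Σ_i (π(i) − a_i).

Σπ = 4·5/2 = 10 (π permutes [4]); Σa = 1+1+3+1 = 6; disp = 10−6 = 4.

4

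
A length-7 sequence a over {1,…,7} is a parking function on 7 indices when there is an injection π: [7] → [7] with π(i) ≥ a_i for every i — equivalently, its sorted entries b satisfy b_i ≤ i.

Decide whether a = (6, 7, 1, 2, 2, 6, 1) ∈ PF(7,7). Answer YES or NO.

NO

Order a: b = (1, 1, 2, 2, 6, 6, 7).
  b_1=1 ≤ 1
  b_2=1 ≤ 2
  b_3=2 ≤ 3
  b_4=2 ≤ 4
  b_5=6 > 5
  fails at i=5 ⇒ NO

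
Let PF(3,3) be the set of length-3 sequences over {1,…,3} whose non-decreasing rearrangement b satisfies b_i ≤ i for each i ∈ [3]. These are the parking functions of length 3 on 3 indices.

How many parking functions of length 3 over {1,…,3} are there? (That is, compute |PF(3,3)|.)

16

|PF(3,3)| = (3+1−3)·(3+1)^{3−1} = 1×16 = 16 (Pollak)
Check (1,2,2) → sorted (1,2,2): b_i ≤ i ∀i, a PF.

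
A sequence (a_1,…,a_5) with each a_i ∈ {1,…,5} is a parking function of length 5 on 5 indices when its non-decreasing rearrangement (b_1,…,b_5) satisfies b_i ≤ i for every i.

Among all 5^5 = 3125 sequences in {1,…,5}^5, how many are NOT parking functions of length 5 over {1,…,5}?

#PF = (6−5)·6^(5−1) = 1×1296 = 1296 (Konheim–Weiss)
One tuple (2,4,4,5,5) → sorted (2,4,4,5,5): b_1=2>1, not a PF.
5^5 − 1296 = 3125 − 1296 = 1829

1829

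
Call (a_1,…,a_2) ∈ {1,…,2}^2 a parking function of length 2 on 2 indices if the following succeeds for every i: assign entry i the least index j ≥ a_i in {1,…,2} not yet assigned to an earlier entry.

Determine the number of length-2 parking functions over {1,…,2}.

|PF| = (3−2)·3^(2−1) = 1 · 3 = 3 (Pollak)
E.g. (2,1) → sorted (1,2): b_i ≤ i ∀i, a PF.

3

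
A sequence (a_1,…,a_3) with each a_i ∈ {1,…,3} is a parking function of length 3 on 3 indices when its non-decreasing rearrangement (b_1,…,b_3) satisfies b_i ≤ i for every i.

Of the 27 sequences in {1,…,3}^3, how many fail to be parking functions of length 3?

#PF = (4−3)·4^(3−1) = 1×16 = 16 (Pollak)
One tuple (3,3,2) → sorted (2,3,3): b_1=2>1, not a PF.
Total 27; non-PF = 27−16 = 11

11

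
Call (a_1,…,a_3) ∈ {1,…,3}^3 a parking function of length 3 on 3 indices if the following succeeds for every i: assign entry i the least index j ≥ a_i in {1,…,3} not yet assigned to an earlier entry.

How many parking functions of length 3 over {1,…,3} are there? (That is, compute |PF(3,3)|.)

#PF = 1·4^2 = 1 · 16 = 16 (Pollak)
E.g. (1,2,1) → sorted (1,1,2): b_i ≤ i ∀i, a PF.

16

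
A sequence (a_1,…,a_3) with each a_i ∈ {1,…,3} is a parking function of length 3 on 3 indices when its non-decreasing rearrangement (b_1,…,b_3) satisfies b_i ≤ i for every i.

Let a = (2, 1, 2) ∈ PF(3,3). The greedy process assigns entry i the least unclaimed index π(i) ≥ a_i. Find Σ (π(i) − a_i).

1

Σπ = 3·4/2 = 6 (π permutes [3]); Σa = 2+1+2 = 5; disp = 6−5 = 1.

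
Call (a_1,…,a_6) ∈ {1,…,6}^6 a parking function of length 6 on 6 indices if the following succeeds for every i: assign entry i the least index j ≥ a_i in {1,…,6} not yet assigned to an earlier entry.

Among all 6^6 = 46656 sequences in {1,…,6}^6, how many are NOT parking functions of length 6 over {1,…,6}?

29849

|PF| = (7−6)·7^(6−1) = 1 · 16807 = 16807
Check (3,6,6,6,5,5) → sorted (3,5,5,6,6,6): b_1=3>1, not a PF.
Total 46656; non-PF = 46656−16807 = 29849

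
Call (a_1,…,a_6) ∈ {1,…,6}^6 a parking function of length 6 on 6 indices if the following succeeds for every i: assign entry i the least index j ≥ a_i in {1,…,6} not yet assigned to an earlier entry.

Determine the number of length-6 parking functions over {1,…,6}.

|PF(6,6)| = (6−6+1)·(6+1)^(6−1) = 1×16807 = 16807
Example (3,4,5,1,1,1) → sorted (1,1,1,3,4,5): b_i ≤ i ∀i, a PF.

16807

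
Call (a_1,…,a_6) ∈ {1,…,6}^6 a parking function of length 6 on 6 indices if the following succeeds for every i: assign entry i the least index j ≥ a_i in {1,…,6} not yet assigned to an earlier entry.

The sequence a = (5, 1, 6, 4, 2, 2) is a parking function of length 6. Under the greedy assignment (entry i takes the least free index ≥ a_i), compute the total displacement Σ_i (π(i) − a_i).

1

Σπ = 21 ({1..6} each once); Σa = 5+1+6+4+2+2 = 20; disp = 21−20 = 1.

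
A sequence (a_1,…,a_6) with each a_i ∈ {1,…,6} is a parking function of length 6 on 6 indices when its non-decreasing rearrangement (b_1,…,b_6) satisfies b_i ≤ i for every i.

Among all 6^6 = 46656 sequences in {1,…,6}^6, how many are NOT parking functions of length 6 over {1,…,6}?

29849

|PF(6,6)| = (7−6)·7^(6−1) = 1 · 16807 = 16807 (Konheim–Weiss)
Example (2,6,6,2,4,5) → sorted (2,2,4,5,6,6): b_1=2>1, not a PF.
So 46656 − 16807 = 29849 fail.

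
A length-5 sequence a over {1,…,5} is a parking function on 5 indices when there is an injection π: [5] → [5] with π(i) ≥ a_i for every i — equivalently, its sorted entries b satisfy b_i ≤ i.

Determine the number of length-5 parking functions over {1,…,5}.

1296

#PF = 1·6^4 = 1 · 1296 = 1296 [KW]
E.g. (4,1,2,1,4) → sorted (1,1,2,4,4): b_i ≤ i ∀i, a PF.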